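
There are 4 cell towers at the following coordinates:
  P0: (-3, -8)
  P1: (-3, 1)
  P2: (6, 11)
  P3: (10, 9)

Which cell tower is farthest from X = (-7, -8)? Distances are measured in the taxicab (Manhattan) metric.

P3

d(X,P0) = 4 + 0 = 4
d(X,P1) = 4 + 9 = 13
d(X,P2) = 13 + 19 = 32
d(X,P3) = 17 + 17 = 34
The largest is to P3.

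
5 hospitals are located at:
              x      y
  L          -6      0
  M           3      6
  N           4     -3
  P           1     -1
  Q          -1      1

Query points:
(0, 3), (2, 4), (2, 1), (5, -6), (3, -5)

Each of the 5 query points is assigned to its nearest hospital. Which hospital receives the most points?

(0, 3) — d² to each: L:45, M:18, N:52, P:17, Q:5 → nearest is Q
(2, 4) — d² to each: L:80, M:5, N:53, P:26, Q:18 → nearest is M
(2, 1) — d² to each: L:65, M:26, N:20, P:5, Q:9 → nearest is P
(5, -6) — d² to each: L:157, M:148, N:10, P:41, Q:85 → nearest is N
(3, -5) — d² to each: L:106, M:121, N:5, P:20, Q:52 → nearest is N
Tally — M:1, N:2, P:1, Q:1. N captures the most (2).

N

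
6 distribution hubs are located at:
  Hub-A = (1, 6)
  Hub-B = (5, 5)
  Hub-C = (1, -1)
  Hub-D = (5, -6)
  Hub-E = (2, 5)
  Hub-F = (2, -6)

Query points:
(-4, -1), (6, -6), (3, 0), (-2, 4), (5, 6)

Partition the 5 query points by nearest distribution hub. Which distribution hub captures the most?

(-4, -1) — d² to each: Hub-A:74, Hub-B:117, Hub-C:25, Hub-D:106, Hub-E:72, Hub-F:61 → nearest is Hub-C
(6, -6) — d² to each: Hub-A:169, Hub-B:122, Hub-C:50, Hub-D:1, Hub-E:137, Hub-F:16 → nearest is Hub-D
(3, 0) — d² to each: Hub-A:40, Hub-B:29, Hub-C:5, Hub-D:40, Hub-E:26, Hub-F:37 → nearest is Hub-C
(-2, 4) — d² to each: Hub-A:13, Hub-B:50, Hub-C:34, Hub-D:149, Hub-E:17, Hub-F:116 → nearest is Hub-A
(5, 6) — d² to each: Hub-A:16, Hub-B:1, Hub-C:65, Hub-D:144, Hub-E:10, Hub-F:153 → nearest is Hub-B
Tally — Hub-A:1, Hub-B:1, Hub-C:2, Hub-D:1. Hub-C captures the most (2).

Hub-C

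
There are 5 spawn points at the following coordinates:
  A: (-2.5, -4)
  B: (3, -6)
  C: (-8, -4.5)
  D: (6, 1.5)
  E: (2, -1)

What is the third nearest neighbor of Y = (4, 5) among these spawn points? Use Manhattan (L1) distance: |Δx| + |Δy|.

B

d(Y,A) = |4−(-2.5)| + |5−(-4)| = 6.5 + 9 = 15.5
d(Y,B) = |4−3| + |5−(-6)| = 1 + 11 = 12
d(Y,C) = |4−(-8)| + |5−(-4.5)| = 12 + 9.5 = 21.5
d(Y,D) = |4−6| + |5−1.5| = 2 + 3.5 = 5.5
d(Y,E) = |4−2| + |5−(-1)| = 2 + 6 = 8
Sorted ascending: D, E, B, A, … — the third-nearest is B.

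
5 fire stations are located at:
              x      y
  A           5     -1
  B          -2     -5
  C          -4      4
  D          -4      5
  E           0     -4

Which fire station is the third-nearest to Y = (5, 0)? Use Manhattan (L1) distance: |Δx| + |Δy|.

d(Y,A) = |5−5| + |0−(-1)| = 0 + 1 = 1
d(Y,B) = |5−(-2)| + |0−(-5)| = 7 + 5 = 12
d(Y,C) = |5−(-4)| + |0−4| = 9 + 4 = 13
d(Y,D) = |5−(-4)| + |0−5| = 9 + 5 = 14
d(Y,E) = |5−0| + |0−(-4)| = 5 + 4 = 9
Sorted ascending: A, E, B, C, … — the third-nearest is B.

B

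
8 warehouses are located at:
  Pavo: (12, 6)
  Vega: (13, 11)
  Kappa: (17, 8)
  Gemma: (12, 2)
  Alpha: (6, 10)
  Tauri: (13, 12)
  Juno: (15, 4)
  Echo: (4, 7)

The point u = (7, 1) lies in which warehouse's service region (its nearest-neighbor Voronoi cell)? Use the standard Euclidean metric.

Gemma

Since √ is increasing, it suffices to compare squared distances:
d²(u, Pavo) = 25 + 25 = 50
d²(u, Vega) = 36 + 100 = 136
d²(u, Kappa) = 100 + 49 = 149
d²(u, Gemma) = 25 + 1 = 26
d²(u, Alpha) = 1 + 81 = 82
d²(u, Tauri) = 36 + 121 = 157
d²(u, Juno) = 64 + 9 = 73
d²(u, Echo) = 9 + 36 = 45
The smallest is to Gemma, so u lies in the Voronoi region of Gemma.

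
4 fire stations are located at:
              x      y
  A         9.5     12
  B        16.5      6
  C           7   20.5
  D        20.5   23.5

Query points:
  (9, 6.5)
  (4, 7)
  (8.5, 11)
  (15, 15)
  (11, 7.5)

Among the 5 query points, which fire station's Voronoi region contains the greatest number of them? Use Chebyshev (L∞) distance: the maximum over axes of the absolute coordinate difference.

(9, 6.5) — d to each: A:5.5, B:7.5, C:14, D:17 → nearest is A
(4, 7) — d to each: A:5.5, B:12.5, C:13.5, D:16.5 → nearest is A
(8.5, 11) — d to each: A:1, B:8, C:9.5, D:12.5 → nearest is A
(15, 15) — d to each: A:5.5, B:9, C:8, D:8.5 → nearest is A
(11, 7.5) — d to each: A:4.5, B:5.5, C:13, D:16 → nearest is A
Tally — A:5. A captures the most (5).

A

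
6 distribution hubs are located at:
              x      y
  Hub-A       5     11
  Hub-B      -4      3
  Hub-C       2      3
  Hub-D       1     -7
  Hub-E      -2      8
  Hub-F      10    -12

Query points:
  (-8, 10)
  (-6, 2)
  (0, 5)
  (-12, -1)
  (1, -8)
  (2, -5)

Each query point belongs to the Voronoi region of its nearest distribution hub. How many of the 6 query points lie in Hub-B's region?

2

(-8, 10) — d² to each: Hub-A:170, Hub-B:65, Hub-C:149, Hub-D:370, Hub-E:40, Hub-F:808 → nearest is Hub-E
(-6, 2) — d² to each: Hub-A:202, Hub-B:5, Hub-C:65, Hub-D:130, Hub-E:52, Hub-F:452 → nearest is Hub-B
(0, 5) — d² to each: Hub-A:61, Hub-B:20, Hub-C:8, Hub-D:145, Hub-E:13, Hub-F:389 → nearest is Hub-C
(-12, -1) — d² to each: Hub-A:433, Hub-B:80, Hub-C:212, Hub-D:205, Hub-E:181, Hub-F:605 → nearest is Hub-B
(1, -8) — d² to each: Hub-A:377, Hub-B:146, Hub-C:122, Hub-D:1, Hub-E:265, Hub-F:97 → nearest is Hub-D
(2, -5) — d² to each: Hub-A:265, Hub-B:100, Hub-C:64, Hub-D:5, Hub-E:185, Hub-F:113 → nearest is Hub-D
2 of the 6 points have Hub-B as nearest.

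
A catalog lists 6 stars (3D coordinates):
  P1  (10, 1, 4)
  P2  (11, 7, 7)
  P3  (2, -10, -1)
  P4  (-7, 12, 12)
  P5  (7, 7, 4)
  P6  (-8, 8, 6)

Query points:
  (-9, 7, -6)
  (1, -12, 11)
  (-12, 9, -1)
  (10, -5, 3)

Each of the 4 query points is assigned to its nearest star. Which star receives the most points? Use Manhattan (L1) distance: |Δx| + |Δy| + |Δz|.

P6

(-9, 7, -6) — d to each: P1:35, P2:33, P3:33, P4:25, P5:26, P6:14 → nearest is P6
(1, -12, 11) — d to each: P1:29, P2:33, P3:15, P4:33, P5:32, P6:34 → nearest is P3
(-12, 9, -1) — d to each: P1:35, P2:33, P3:33, P4:21, P5:26, P6:12 → nearest is P6
(10, -5, 3) — d to each: P1:7, P2:17, P3:17, P4:43, P5:16, P6:34 → nearest is P1
Tally — P1:1, P3:1, P6:2. P6 captures the most (2).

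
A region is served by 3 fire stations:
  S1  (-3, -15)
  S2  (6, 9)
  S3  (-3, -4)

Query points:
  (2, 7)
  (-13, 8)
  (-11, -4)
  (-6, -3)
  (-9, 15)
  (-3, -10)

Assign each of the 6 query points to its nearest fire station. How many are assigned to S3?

(2, 7) — d² to each: S1:509, S2:20, S3:146 → nearest is S2
(-13, 8) — d² to each: S1:629, S2:362, S3:244 → nearest is S3
(-11, -4) — d² to each: S1:185, S2:458, S3:64 → nearest is S3
(-6, -3) — d² to each: S1:153, S2:288, S3:10 → nearest is S3
(-9, 15) — d² to each: S1:936, S2:261, S3:397 → nearest is S2
(-3, -10) — d² to each: S1:25, S2:442, S3:36 → nearest is S1
3 of the 6 points have S3 as nearest.

3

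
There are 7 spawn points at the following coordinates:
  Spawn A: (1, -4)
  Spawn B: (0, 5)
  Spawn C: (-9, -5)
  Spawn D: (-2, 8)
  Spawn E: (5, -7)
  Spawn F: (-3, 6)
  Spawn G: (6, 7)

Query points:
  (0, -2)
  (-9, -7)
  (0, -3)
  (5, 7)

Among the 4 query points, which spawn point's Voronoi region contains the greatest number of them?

Spawn A

(0, -2) — d² to each: Spawn A:5, Spawn B:49, Spawn C:90, Spawn D:104, Spawn E:50, Spawn F:73, Spawn G:117 → nearest is Spawn A
(-9, -7) — d² to each: Spawn A:109, Spawn B:225, Spawn C:4, Spawn D:274, Spawn E:196, Spawn F:205, Spawn G:421 → nearest is Spawn C
(0, -3) — d² to each: Spawn A:2, Spawn B:64, Spawn C:85, Spawn D:125, Spawn E:41, Spawn F:90, Spawn G:136 → nearest is Spawn A
(5, 7) — d² to each: Spawn A:137, Spawn B:29, Spawn C:340, Spawn D:50, Spawn E:196, Spawn F:65, Spawn G:1 → nearest is Spawn G
Tally — Spawn A:2, Spawn C:1, Spawn G:1. Spawn A captures the most (2).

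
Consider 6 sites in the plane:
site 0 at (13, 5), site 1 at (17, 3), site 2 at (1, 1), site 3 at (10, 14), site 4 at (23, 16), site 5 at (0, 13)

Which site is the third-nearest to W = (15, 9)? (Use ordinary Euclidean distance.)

Since √ is increasing, it suffices to compare squared distances:
d²(W, site 0) = (15−13)² + (9−5)² = 4 + 16 = 20
d²(W, site 1) = (15−17)² + (9−3)² = 4 + 36 = 40
d²(W, site 2) = (15−1)² + (9−1)² = 196 + 64 = 260
d²(W, site 3) = (15−10)² + (9−14)² = 25 + 25 = 50
d²(W, site 4) = (15−23)² + (9−16)² = 64 + 49 = 113
d²(W, site 5) = (15−0)² + (9−13)² = 225 + 16 = 241
Sorted ascending: site 0, site 1, site 3, site 4, … — the third-nearest is site 3.

site 3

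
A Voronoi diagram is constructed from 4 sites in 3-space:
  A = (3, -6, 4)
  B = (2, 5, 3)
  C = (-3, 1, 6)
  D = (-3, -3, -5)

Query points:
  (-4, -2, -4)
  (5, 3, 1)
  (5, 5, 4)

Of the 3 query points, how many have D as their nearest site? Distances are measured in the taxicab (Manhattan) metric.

1

(-4, -2, -4) — d to each: A:19, B:20, C:14, D:3 → nearest is D
(5, 3, 1) — d to each: A:14, B:7, C:15, D:20 → nearest is B
(5, 5, 4) — d to each: A:13, B:4, C:14, D:25 → nearest is B
1 of the 3 points has D as nearest.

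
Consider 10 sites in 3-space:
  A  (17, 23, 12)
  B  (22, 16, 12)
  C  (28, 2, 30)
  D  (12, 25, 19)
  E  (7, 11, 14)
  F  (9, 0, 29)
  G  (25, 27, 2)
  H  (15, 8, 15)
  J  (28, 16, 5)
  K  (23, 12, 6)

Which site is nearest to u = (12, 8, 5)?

H

Since √ is increasing, it suffices to compare squared distances:
|uA|² = 25 + 225 + 49 = 299
|uB|² = 100 + 64 + 49 = 213
|uC|² = 256 + 36 + 625 = 917
|uD|² = 0 + 289 + 196 = 485
|uE|² = 25 + 9 + 81 = 115
|uF|² = 9 + 64 + 576 = 649
|uG|² = 169 + 361 + 9 = 539
|uH|² = 9 + 0 + 100 = 109
|uJ|² = 256 + 64 + 0 = 320
|uK|² = 121 + 16 + 1 = 138
H is nearest.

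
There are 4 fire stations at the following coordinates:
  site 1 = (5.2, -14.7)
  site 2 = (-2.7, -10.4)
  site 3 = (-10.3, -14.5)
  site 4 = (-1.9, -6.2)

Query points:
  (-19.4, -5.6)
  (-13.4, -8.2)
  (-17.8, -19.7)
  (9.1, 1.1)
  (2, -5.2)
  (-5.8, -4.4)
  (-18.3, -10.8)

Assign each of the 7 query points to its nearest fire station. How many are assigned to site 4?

3

(-19.4, -5.6) — d² to each: site 1:687.97, site 2:301.93, site 3:162.02, site 4:306.61 → nearest is site 3
(-13.4, -8.2) — d² to each: site 1:388.21, site 2:119.33, site 3:49.3, site 4:136.25 → nearest is site 3
(-17.8, -19.7) — d² to each: site 1:554, site 2:314.5, site 3:83.29, site 4:435.06 → nearest is site 3
(9.1, 1.1) — d² to each: site 1:264.85, site 2:271.49, site 3:619.72, site 4:174.29 → nearest is site 4
(2, -5.2) — d² to each: site 1:100.49, site 2:49.13, site 3:237.78, site 4:16.21 → nearest is site 4
(-5.8, -4.4) — d² to each: site 1:227.09, site 2:45.61, site 3:122.26, site 4:18.45 → nearest is site 4
(-18.3, -10.8) — d² to each: site 1:567.46, site 2:243.52, site 3:77.69, site 4:290.12 → nearest is site 3
3 of the 7 points have site 4 as nearest.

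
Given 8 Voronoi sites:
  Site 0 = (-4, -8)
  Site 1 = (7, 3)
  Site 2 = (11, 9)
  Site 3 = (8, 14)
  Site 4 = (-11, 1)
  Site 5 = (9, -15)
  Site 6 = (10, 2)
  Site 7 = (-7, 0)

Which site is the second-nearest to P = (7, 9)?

Site 3

Since √ is increasing, it suffices to compare squared distances:
d²(P, Site 0) = (7−(-4))² + (9−(-8))² = 121 + 289 = 410
d²(P, Site 1) = (7−7)² + (9−3)² = 0 + 36 = 36
d²(P, Site 2) = (7−11)² + (9−9)² = 16 + 0 = 16
d²(P, Site 3) = (7−8)² + (9−14)² = 1 + 25 = 26
d²(P, Site 4) = (7−(-11))² + (9−1)² = 324 + 64 = 388
d²(P, Site 5) = (7−9)² + (9−(-15))² = 4 + 576 = 580
d²(P, Site 6) = (7−10)² + (9−2)² = 9 + 49 = 58
d²(P, Site 7) = (7−(-7))² + (9−0)² = 196 + 81 = 277
Sorted ascending: Site 2, Site 3, Site 1, … — the second-nearest is Site 3.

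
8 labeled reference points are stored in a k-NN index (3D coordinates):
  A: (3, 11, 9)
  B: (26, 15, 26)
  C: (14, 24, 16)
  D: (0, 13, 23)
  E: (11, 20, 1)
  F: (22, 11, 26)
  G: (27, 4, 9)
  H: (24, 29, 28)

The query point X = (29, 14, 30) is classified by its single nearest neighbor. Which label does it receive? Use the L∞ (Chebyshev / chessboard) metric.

d(X,A) = max(26, 3, 21) = 26
d(X,B) = max(3, 1, 4) = 4
d(X,C) = max(15, 10, 14) = 15
d(X,D) = max(29, 1, 7) = 29
d(X,E) = max(18, 6, 29) = 29
d(X,F) = max(7, 3, 4) = 7
d(X,G) = max(2, 10, 21) = 21
d(X,H) = max(5, 15, 2) = 15
B is nearest.

B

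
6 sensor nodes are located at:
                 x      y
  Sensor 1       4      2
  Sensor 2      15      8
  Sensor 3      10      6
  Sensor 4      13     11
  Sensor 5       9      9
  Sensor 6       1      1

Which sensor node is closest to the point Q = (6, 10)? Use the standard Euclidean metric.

Since √ is increasing, it suffices to compare squared distances:
d²(Q, Sensor 1) = (6−4)² + (10−2)² = 4 + 64 = 68
d²(Q, Sensor 2) = (6−15)² + (10−8)² = 81 + 4 = 85
d²(Q, Sensor 3) = (6−10)² + (10−6)² = 16 + 16 = 32
d²(Q, Sensor 4) = (6−13)² + (10−11)² = 49 + 1 = 50
d²(Q, Sensor 5) = (6−9)² + (10−9)² = 9 + 1 = 10
d²(Q, Sensor 6) = (6−1)² + (10−1)² = 25 + 81 = 106
The smallest is to Sensor 5, so Q lies in the Voronoi region of Sensor 5.

Sensor 5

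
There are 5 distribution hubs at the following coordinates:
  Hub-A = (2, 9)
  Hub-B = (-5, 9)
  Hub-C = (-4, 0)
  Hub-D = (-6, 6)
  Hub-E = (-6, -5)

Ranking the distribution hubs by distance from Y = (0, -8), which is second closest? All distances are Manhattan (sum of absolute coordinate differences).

d(Y, Hub-A) = |0−2| + |-8−9| = 2 + 17 = 19
d(Y, Hub-B) = |0−(-5)| + |-8−9| = 5 + 17 = 22
d(Y, Hub-C) = |0−(-4)| + |-8−0| = 4 + 8 = 12
d(Y, Hub-D) = |0−(-6)| + |-8−6| = 6 + 14 = 20
d(Y, Hub-E) = |0−(-6)| + |-8−(-5)| = 6 + 3 = 9
Sorted ascending: Hub-E, Hub-C, Hub-A, … — the second-nearest is Hub-C.

Hub-C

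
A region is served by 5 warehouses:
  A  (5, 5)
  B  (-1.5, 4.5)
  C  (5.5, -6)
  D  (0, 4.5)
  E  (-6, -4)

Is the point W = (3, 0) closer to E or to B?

Compare squared distances:
|WE|² = (3−(-6))² + (0−(-4))² = 81 + 16 = 97
|WB|² = (3−(-1.5))² + (0−4.5)² = 20.25 + 20.25 = 40.5
97 > 40.5, so B is closer.

B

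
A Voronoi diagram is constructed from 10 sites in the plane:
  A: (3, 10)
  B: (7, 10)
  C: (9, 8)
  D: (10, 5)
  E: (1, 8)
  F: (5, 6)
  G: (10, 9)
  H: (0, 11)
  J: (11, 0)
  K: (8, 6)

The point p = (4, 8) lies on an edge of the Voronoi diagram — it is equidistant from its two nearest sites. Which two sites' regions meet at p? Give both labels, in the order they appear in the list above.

Squared distances from p to each site:
|pA|² = (4−3)² + (8−10)² = 1 + 4 = 5
|pB|² = (4−7)² + (8−10)² = 9 + 4 = 13
|pC|² = (4−9)² + (8−8)² = 25 + 0 = 25
|pD|² = (4−10)² + (8−5)² = 36 + 9 = 45
|pE|² = (4−1)² + (8−8)² = 9 + 0 = 9
|pF|² = (4−5)² + (8−6)² = 1 + 4 = 5
|pG|² = (4−10)² + (8−9)² = 36 + 1 = 37
|pH|² = (4−0)² + (8−11)² = 16 + 9 = 25
|pJ|² = (4−11)² + (8−0)² = 49 + 64 = 113
|pK|² = (4−8)² + (8−6)² = 16 + 4 = 20
p is equidistant from A and F (both at squared distance 5), and every other site is strictly farther — so p lies on the A–F Voronoi edge.

A and F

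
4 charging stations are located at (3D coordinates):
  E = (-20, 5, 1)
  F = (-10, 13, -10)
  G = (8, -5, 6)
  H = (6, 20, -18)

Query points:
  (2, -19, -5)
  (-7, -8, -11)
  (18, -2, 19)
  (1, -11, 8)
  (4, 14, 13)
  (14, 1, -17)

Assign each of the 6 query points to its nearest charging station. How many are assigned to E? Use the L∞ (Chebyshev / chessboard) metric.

1

(2, -19, -5) — d to each: E:24, F:32, G:14, H:39 → nearest is G
(-7, -8, -11) — d to each: E:13, F:21, G:17, H:28 → nearest is E
(18, -2, 19) — d to each: E:38, F:29, G:13, H:37 → nearest is G
(1, -11, 8) — d to each: E:21, F:24, G:7, H:31 → nearest is G
(4, 14, 13) — d to each: E:24, F:23, G:19, H:31 → nearest is G
(14, 1, -17) — d to each: E:34, F:24, G:23, H:19 → nearest is H
1 of the 6 points has E as nearest.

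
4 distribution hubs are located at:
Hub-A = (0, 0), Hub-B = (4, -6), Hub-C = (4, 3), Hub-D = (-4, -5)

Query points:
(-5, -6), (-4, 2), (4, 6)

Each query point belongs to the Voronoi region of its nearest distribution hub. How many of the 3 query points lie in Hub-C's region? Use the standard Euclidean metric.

1

(-5, -6) — d² to each: Hub-A:61, Hub-B:81, Hub-C:162, Hub-D:2 → nearest is Hub-D
(-4, 2) — d² to each: Hub-A:20, Hub-B:128, Hub-C:65, Hub-D:49 → nearest is Hub-A
(4, 6) — d² to each: Hub-A:52, Hub-B:144, Hub-C:9, Hub-D:185 → nearest is Hub-C
1 of the 3 points has Hub-C as nearest.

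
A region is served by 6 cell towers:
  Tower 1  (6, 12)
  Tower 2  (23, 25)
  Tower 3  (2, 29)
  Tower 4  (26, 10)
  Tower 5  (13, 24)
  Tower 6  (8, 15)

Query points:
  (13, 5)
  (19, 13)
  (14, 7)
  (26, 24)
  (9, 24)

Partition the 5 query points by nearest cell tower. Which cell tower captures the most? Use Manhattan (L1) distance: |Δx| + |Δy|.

(13, 5) — d to each: Tower 1:14, Tower 2:30, Tower 3:35, Tower 4:18, Tower 5:19, Tower 6:15 → nearest is Tower 1
(19, 13) — d to each: Tower 1:14, Tower 2:16, Tower 3:33, Tower 4:10, Tower 5:17, Tower 6:13 → nearest is Tower 4
(14, 7) — d to each: Tower 1:13, Tower 2:27, Tower 3:34, Tower 4:15, Tower 5:18, Tower 6:14 → nearest is Tower 1
(26, 24) — d to each: Tower 1:32, Tower 2:4, Tower 3:29, Tower 4:14, Tower 5:13, Tower 6:27 → nearest is Tower 2
(9, 24) — d to each: Tower 1:15, Tower 2:15, Tower 3:12, Tower 4:31, Tower 5:4, Tower 6:10 → nearest is Tower 5
Tally — Tower 1:2, Tower 2:1, Tower 4:1, Tower 5:1. Tower 1 captures the most (2).

Tower 1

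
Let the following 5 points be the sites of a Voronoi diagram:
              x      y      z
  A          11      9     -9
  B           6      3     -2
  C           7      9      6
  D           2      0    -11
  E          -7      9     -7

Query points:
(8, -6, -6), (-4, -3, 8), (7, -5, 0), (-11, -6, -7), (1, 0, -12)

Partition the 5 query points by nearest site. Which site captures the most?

D

(8, -6, -6) — d² to each: A:243, B:101, C:370, D:97, E:451 → nearest is D
(-4, -3, 8) — d² to each: A:658, B:236, C:269, D:406, E:378 → nearest is B
(7, -5, 0) — d² to each: A:293, B:69, C:232, D:171, E:441 → nearest is B
(-11, -6, -7) — d² to each: A:713, B:395, C:718, D:221, E:241 → nearest is D
(1, 0, -12) — d² to each: A:190, B:134, C:441, D:2, E:170 → nearest is D
Tally — B:2, D:3. D captures the most (3).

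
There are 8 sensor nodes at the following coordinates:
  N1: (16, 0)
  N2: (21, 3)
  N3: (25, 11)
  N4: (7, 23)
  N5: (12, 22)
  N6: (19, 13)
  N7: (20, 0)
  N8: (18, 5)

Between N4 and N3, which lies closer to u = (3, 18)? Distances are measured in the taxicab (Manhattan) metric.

N4

d(u,N4) = |3−7| + |18−23| = 4 + 5 = 9
d(u,N3) = |3−25| + |18−11| = 22 + 7 = 29
9 < 29, so N4 is closer.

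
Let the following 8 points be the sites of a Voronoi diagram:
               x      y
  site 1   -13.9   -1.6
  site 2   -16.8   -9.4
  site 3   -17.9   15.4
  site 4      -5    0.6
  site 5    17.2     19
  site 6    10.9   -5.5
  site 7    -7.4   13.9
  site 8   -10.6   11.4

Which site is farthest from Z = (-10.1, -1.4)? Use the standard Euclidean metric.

site 5

Compare squared distances (the ordering matches that of the actual distances):
d²(Z, site 1) = (-10.1−(-13.9))² + (-1.4−(-1.6))² = 14.44 + 0.04 = 14.48
d²(Z, site 2) = (-10.1−(-16.8))² + (-1.4−(-9.4))² = 44.89 + 64 = 108.89
d²(Z, site 3) = (-10.1−(-17.9))² + (-1.4−15.4)² = 60.84 + 282.24 = 343.08
d²(Z, site 4) = (-10.1−(-5))² + (-1.4−0.6)² = 26.01 + 4 = 30.01
d²(Z, site 5) = (-10.1−17.2)² + (-1.4−19)² = 745.29 + 416.16 = 1161.45
d²(Z, site 6) = (-10.1−10.9)² + (-1.4−(-5.5))² = 441 + 16.81 = 457.81
d²(Z, site 7) = (-10.1−(-7.4))² + (-1.4−13.9)² = 7.29 + 234.09 = 241.38
d²(Z, site 8) = (-10.1−(-10.6))² + (-1.4−11.4)² = 0.25 + 163.84 = 164.09
The largest is to site 5.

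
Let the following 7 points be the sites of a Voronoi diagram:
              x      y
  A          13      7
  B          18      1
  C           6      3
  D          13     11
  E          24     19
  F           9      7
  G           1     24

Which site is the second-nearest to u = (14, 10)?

A

Since √ is increasing, it suffices to compare squared distances:
|uA|² = 1 + 9 = 10
|uB|² = 16 + 81 = 97
|uC|² = 64 + 49 = 113
|uD|² = 1 + 1 = 2
|uE|² = 100 + 81 = 181
|uF|² = 25 + 9 = 34
|uG|² = 169 + 196 = 365
Sorted ascending: D, A, F, … — the second-nearest is A.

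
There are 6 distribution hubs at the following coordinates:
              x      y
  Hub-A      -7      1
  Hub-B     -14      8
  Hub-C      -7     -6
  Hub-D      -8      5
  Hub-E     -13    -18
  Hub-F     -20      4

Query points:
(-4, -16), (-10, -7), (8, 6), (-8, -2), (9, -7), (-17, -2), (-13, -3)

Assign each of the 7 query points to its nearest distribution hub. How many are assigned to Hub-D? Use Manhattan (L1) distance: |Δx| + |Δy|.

1

(-4, -16) — d to each: Hub-A:20, Hub-B:34, Hub-C:13, Hub-D:25, Hub-E:11, Hub-F:36 → nearest is Hub-E
(-10, -7) — d to each: Hub-A:11, Hub-B:19, Hub-C:4, Hub-D:14, Hub-E:14, Hub-F:21 → nearest is Hub-C
(8, 6) — d to each: Hub-A:20, Hub-B:24, Hub-C:27, Hub-D:17, Hub-E:45, Hub-F:30 → nearest is Hub-D
(-8, -2) — d to each: Hub-A:4, Hub-B:16, Hub-C:5, Hub-D:7, Hub-E:21, Hub-F:18 → nearest is Hub-A
(9, -7) — d to each: Hub-A:24, Hub-B:38, Hub-C:17, Hub-D:29, Hub-E:33, Hub-F:40 → nearest is Hub-C
(-17, -2) — d to each: Hub-A:13, Hub-B:13, Hub-C:14, Hub-D:16, Hub-E:20, Hub-F:9 → nearest is Hub-F
(-13, -3) — d to each: Hub-A:10, Hub-B:12, Hub-C:9, Hub-D:13, Hub-E:15, Hub-F:14 → nearest is Hub-C
1 of the 7 points has Hub-D as nearest.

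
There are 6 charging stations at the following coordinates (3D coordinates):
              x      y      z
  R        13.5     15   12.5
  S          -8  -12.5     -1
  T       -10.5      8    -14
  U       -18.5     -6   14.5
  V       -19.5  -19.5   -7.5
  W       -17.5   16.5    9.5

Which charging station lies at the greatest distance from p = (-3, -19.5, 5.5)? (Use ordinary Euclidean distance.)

Since √ is increasing, it suffices to compare squared distances:
|pR|² = (-3−13.5)² + (-19.5−15)² + (5.5−12.5)² = 272.25 + 1190.25 + 49 = 1511.5
|pS|² = (-3−(-8))² + (-19.5−(-12.5))² + (5.5−(-1))² = 25 + 49 + 42.25 = 116.25
|pT|² = (-3−(-10.5))² + (-19.5−8)² + (5.5−(-14))² = 56.25 + 756.25 + 380.25 = 1192.75
|pU|² = (-3−(-18.5))² + (-19.5−(-6))² + (5.5−14.5)² = 240.25 + 182.25 + 81 = 503.5
|pV|² = (-3−(-19.5))² + (-19.5−(-19.5))² + (5.5−(-7.5))² = 272.25 + 0 + 169 = 441.25
|pW|² = (-3−(-17.5))² + (-19.5−16.5)² + (5.5−9.5)² = 210.25 + 1296 + 16 = 1522.25
The largest is to W.

W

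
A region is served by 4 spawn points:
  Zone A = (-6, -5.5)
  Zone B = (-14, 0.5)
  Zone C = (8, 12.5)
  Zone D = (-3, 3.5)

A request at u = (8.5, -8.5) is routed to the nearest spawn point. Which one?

Zone A

Since √ is increasing, it suffices to compare squared distances:
d²(u, Zone A) = (8.5−(-6))² + (-8.5−(-5.5))² = 210.25 + 9 = 219.25
d²(u, Zone B) = (8.5−(-14))² + (-8.5−0.5)² = 506.25 + 81 = 587.25
d²(u, Zone C) = (8.5−8)² + (-8.5−12.5)² = 0.25 + 441 = 441.25
d²(u, Zone D) = (8.5−(-3))² + (-8.5−3.5)² = 132.25 + 144 = 276.25
Minimum is at Zone A.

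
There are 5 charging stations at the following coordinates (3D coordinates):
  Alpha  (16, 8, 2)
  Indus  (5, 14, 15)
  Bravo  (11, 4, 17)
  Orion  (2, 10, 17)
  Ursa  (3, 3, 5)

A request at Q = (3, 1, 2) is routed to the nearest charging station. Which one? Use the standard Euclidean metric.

Ursa

Since √ is increasing, it suffices to compare squared distances:
d²(Q, Alpha) = (3−16)² + (1−8)² + (2−2)² = 169 + 49 + 0 = 218
d²(Q, Indus) = (3−5)² + (1−14)² + (2−15)² = 4 + 169 + 169 = 342
d²(Q, Bravo) = (3−11)² + (1−4)² + (2−17)² = 64 + 9 + 225 = 298
d²(Q, Orion) = (3−2)² + (1−10)² + (2−17)² = 1 + 81 + 225 = 307
d²(Q, Ursa) = (3−3)² + (1−3)² + (2−5)² = 0 + 4 + 9 = 13
The smallest is to Ursa, so Q lies in the Voronoi region of Ursa.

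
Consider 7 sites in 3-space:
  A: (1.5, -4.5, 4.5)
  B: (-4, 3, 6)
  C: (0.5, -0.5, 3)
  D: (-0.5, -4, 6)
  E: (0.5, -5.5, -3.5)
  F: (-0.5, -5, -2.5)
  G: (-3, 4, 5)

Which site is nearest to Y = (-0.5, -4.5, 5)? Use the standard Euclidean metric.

D

Since √ is increasing, it suffices to compare squared distances:
|YA|² = (-0.5−1.5)² + (-4.5−(-4.5))² + (5−4.5)² = 4 + 0 + 0.25 = 4.25
|YB|² = (-0.5−(-4))² + (-4.5−3)² + (5−6)² = 12.25 + 56.25 + 1 = 69.5
|YC|² = (-0.5−0.5)² + (-4.5−(-0.5))² + (5−3)² = 1 + 16 + 4 = 21
|YD|² = (-0.5−(-0.5))² + (-4.5−(-4))² + (5−6)² = 0 + 0.25 + 1 = 1.25
|YE|² = (-0.5−0.5)² + (-4.5−(-5.5))² + (5−(-3.5))² = 1 + 1 + 72.25 = 74.25
|YF|² = (-0.5−(-0.5))² + (-4.5−(-5))² + (5−(-2.5))² = 0 + 0.25 + 56.25 = 56.5
|YG|² = (-0.5−(-3))² + (-4.5−4)² + (5−5)² = 6.25 + 72.25 + 0 = 78.5
The smallest is to D, so Y lies in the Voronoi region of D.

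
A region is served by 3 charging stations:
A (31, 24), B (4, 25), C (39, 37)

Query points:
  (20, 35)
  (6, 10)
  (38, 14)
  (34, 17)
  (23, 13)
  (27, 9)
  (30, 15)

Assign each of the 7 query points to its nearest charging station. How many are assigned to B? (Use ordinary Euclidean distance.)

1

(20, 35) — d² to each: A:242, B:356, C:365 → nearest is A
(6, 10) — d² to each: A:821, B:229, C:1818 → nearest is B
(38, 14) — d² to each: A:149, B:1277, C:530 → nearest is A
(34, 17) — d² to each: A:58, B:964, C:425 → nearest is A
(23, 13) — d² to each: A:185, B:505, C:832 → nearest is A
(27, 9) — d² to each: A:241, B:785, C:928 → nearest is A
(30, 15) — d² to each: A:82, B:776, C:565 → nearest is A
1 of the 7 points has B as nearest.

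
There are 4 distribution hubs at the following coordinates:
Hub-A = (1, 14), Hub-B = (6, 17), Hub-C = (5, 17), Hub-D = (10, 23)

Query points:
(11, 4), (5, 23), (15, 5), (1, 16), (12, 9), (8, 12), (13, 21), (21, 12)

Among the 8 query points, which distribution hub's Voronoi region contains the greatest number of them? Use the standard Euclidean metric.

(11, 4) — d² to each: Hub-A:200, Hub-B:194, Hub-C:205, Hub-D:362 → nearest is Hub-B
(5, 23) — d² to each: Hub-A:97, Hub-B:37, Hub-C:36, Hub-D:25 → nearest is Hub-D
(15, 5) — d² to each: Hub-A:277, Hub-B:225, Hub-C:244, Hub-D:349 → nearest is Hub-B
(1, 16) — d² to each: Hub-A:4, Hub-B:26, Hub-C:17, Hub-D:130 → nearest is Hub-A
(12, 9) — d² to each: Hub-A:146, Hub-B:100, Hub-C:113, Hub-D:200 → nearest is Hub-B
(8, 12) — d² to each: Hub-A:53, Hub-B:29, Hub-C:34, Hub-D:125 → nearest is Hub-B
(13, 21) — d² to each: Hub-A:193, Hub-B:65, Hub-C:80, Hub-D:13 → nearest is Hub-D
(21, 12) — d² to each: Hub-A:404, Hub-B:250, Hub-C:281, Hub-D:242 → nearest is Hub-D
Tally — Hub-A:1, Hub-B:4, Hub-D:3. Hub-B captures the most (4).

Hub-B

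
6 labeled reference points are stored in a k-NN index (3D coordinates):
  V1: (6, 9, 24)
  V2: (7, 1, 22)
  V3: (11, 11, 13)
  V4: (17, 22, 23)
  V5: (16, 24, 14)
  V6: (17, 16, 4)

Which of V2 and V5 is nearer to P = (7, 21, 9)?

Compare squared distances:
|PV2|² = (7−7)² + (21−1)² + (9−22)² = 0 + 400 + 169 = 569
|PV5|² = (7−16)² + (21−24)² + (9−14)² = 81 + 9 + 25 = 115
569 > 115, so V5 is closer.

V5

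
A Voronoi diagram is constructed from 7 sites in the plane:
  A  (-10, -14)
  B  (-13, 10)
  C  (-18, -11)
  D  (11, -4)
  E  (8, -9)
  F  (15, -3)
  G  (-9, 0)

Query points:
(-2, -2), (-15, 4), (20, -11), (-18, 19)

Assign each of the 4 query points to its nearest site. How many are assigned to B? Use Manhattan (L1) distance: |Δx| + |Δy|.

(-2, -2) — d to each: A:20, B:23, C:25, D:15, E:17, F:18, G:9 → nearest is G
(-15, 4) — d to each: A:23, B:8, C:18, D:34, E:36, F:37, G:10 → nearest is B
(20, -11) — d to each: A:33, B:54, C:38, D:16, E:14, F:13, G:40 → nearest is F
(-18, 19) — d to each: A:41, B:14, C:30, D:52, E:54, F:55, G:28 → nearest is B
2 of the 4 points have B as nearest.

2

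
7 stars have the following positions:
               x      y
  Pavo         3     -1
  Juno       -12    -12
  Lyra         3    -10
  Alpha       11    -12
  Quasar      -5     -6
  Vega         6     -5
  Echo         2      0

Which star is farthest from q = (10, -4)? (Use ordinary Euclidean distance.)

Squared Euclidean distances:
d²(q, Pavo) = 49 + 9 = 58
d²(q, Juno) = 484 + 64 = 548
d²(q, Lyra) = 49 + 36 = 85
d²(q, Alpha) = 1 + 64 = 65
d²(q, Quasar) = 225 + 4 = 229
d²(q, Vega) = 16 + 1 = 17
d²(q, Echo) = 64 + 16 = 80
The largest is to Juno.

Juno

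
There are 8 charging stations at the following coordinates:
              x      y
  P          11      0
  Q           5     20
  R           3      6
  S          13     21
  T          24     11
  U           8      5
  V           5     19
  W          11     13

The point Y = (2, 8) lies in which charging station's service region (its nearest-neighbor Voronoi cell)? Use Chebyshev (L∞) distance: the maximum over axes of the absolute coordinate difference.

R

d(Y,P) = max(9, 8) = 9
d(Y,Q) = max(3, 12) = 12
d(Y,R) = max(1, 2) = 2
d(Y,S) = max(11, 13) = 13
d(Y,T) = max(22, 3) = 22
d(Y,U) = max(6, 3) = 6
d(Y,V) = max(3, 11) = 11
d(Y,W) = max(9, 5) = 9
The smallest is to R, so Y lies in the Voronoi region of R.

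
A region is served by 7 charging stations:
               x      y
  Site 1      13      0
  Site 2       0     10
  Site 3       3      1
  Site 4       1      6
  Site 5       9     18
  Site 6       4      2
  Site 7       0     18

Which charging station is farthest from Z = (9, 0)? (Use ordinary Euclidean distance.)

Since √ is increasing, it suffices to compare squared distances:
d²(Z, Site 1) = (9−13)² + (0−0)² = 16 + 0 = 16
d²(Z, Site 2) = (9−0)² + (0−10)² = 81 + 100 = 181
d²(Z, Site 3) = (9−3)² + (0−1)² = 36 + 1 = 37
d²(Z, Site 4) = (9−1)² + (0−6)² = 64 + 36 = 100
d²(Z, Site 5) = (9−9)² + (0−18)² = 0 + 324 = 324
d²(Z, Site 6) = (9−4)² + (0−2)² = 25 + 4 = 29
d²(Z, Site 7) = (9−0)² + (0−18)² = 81 + 324 = 405
The largest is to Site 7.

Site 7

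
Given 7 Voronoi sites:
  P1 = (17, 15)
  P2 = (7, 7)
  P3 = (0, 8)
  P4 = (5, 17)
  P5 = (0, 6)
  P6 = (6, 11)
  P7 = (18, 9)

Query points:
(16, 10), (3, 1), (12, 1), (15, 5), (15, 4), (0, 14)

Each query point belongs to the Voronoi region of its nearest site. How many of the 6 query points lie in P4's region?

1

(16, 10) — d² to each: P1:26, P2:90, P3:260, P4:170, P5:272, P6:101, P7:5 → nearest is P7
(3, 1) — d² to each: P1:392, P2:52, P3:58, P4:260, P5:34, P6:109, P7:289 → nearest is P5
(12, 1) — d² to each: P1:221, P2:61, P3:193, P4:305, P5:169, P6:136, P7:100 → nearest is P2
(15, 5) — d² to each: P1:104, P2:68, P3:234, P4:244, P5:226, P6:117, P7:25 → nearest is P7
(15, 4) — d² to each: P1:125, P2:73, P3:241, P4:269, P5:229, P6:130, P7:34 → nearest is P7
(0, 14) — d² to each: P1:290, P2:98, P3:36, P4:34, P5:64, P6:45, P7:349 → nearest is P4
1 of the 6 points has P4 as nearest.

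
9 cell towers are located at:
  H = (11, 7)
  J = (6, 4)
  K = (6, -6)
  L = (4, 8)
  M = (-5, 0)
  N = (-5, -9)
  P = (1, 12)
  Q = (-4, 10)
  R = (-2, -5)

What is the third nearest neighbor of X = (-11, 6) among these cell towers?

P

Compare squared distances (the ordering matches that of the actual distances):
|XH|² = (-11−11)² + (6−7)² = 484 + 1 = 485
|XJ|² = (-11−6)² + (6−4)² = 289 + 4 = 293
|XK|² = (-11−6)² + (6−(-6))² = 289 + 144 = 433
|XL|² = (-11−4)² + (6−8)² = 225 + 4 = 229
|XM|² = (-11−(-5))² + (6−0)² = 36 + 36 = 72
|XN|² = (-11−(-5))² + (6−(-9))² = 36 + 225 = 261
|XP|² = (-11−1)² + (6−12)² = 144 + 36 = 180
|XQ|² = (-11−(-4))² + (6−10)² = 49 + 16 = 65
|XR|² = (-11−(-2))² + (6−(-5))² = 81 + 121 = 202
Sorted ascending: Q, M, P, R, … — the third-nearest is P.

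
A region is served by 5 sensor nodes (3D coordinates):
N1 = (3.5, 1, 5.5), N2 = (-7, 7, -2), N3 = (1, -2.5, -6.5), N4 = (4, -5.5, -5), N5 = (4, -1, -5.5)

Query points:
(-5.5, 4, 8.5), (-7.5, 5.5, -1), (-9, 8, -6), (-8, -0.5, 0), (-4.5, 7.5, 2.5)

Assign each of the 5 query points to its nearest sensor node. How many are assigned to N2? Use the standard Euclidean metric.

(-5.5, 4, 8.5) — d² to each: N1:99, N2:121.5, N3:309.5, N4:362.75, N5:311.25 → nearest is N1
(-7.5, 5.5, -1) — d² to each: N1:183.5, N2:3.5, N3:166.5, N4:269.25, N5:194.75 → nearest is N2
(-9, 8, -6) — d² to each: N1:337.5, N2:21, N3:210.5, N4:352.25, N5:250.25 → nearest is N2
(-8, -0.5, 0) — d² to each: N1:164.75, N2:61.25, N3:127.25, N4:194, N5:174.5 → nearest is N2
(-4.5, 7.5, 2.5) — d² to each: N1:115.25, N2:26.75, N3:211.25, N4:297.5, N5:208.5 → nearest is N2
4 of the 5 points have N2 as nearest.

4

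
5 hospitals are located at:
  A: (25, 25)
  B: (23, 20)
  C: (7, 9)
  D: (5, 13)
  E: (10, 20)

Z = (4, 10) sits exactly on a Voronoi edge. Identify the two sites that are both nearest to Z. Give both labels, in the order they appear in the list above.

Squared distances from Z to each site:
|ZA|² = 441 + 225 = 666
|ZB|² = 361 + 100 = 461
|ZC|² = 9 + 1 = 10
|ZD|² = 1 + 9 = 10
|ZE|² = 36 + 100 = 136
Z is equidistant from C and D (both at squared distance 10), and every other site is strictly farther — so Z lies on the C–D Voronoi edge.

C and D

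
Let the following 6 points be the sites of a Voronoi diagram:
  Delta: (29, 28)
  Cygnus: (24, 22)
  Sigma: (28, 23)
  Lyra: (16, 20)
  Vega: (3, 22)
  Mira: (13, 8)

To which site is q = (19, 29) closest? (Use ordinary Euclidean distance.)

Squared Euclidean distances:
d²(q, Delta) = (19−29)² + (29−28)² = 100 + 1 = 101
d²(q, Cygnus) = (19−24)² + (29−22)² = 25 + 49 = 74
d²(q, Sigma) = (19−28)² + (29−23)² = 81 + 36 = 117
d²(q, Lyra) = (19−16)² + (29−20)² = 9 + 81 = 90
d²(q, Vega) = (19−3)² + (29−22)² = 256 + 49 = 305
d²(q, Mira) = (19−13)² + (29−8)² = 36 + 441 = 477
Cygnus is nearest.

Cygnus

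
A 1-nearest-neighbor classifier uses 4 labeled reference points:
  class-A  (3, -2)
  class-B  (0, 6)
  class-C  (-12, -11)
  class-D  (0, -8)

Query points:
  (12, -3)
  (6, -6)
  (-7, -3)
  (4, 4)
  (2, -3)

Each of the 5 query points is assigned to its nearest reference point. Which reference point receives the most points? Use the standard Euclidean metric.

(12, -3) — d² to each: class-A:82, class-B:225, class-C:640, class-D:169 → nearest is class-A
(6, -6) — d² to each: class-A:25, class-B:180, class-C:349, class-D:40 → nearest is class-A
(-7, -3) — d² to each: class-A:101, class-B:130, class-C:89, class-D:74 → nearest is class-D
(4, 4) — d² to each: class-A:37, class-B:20, class-C:481, class-D:160 → nearest is class-B
(2, -3) — d² to each: class-A:2, class-B:85, class-C:260, class-D:29 → nearest is class-A
Tally — class-A:3, class-B:1, class-D:1. class-A captures the most (3).

class-A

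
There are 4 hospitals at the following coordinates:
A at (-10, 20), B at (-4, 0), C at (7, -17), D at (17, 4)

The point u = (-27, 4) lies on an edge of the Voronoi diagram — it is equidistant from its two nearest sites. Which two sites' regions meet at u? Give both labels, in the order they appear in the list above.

Squared distances from u to each site:
|uA|² = 289 + 256 = 545
|uB|² = 529 + 16 = 545
|uC|² = 1156 + 441 = 1597
|uD|² = 1936 + 0 = 1936
u is equidistant from A and B (both at squared distance 545), and every other site is strictly farther — so u lies on the A–B Voronoi edge.

A and B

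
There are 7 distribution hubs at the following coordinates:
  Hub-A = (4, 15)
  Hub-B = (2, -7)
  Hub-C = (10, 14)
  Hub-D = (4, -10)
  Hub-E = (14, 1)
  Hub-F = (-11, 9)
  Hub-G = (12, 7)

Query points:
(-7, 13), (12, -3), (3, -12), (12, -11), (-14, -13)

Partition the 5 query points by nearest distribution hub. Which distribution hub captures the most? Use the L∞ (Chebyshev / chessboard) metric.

Hub-D

(-7, 13) — d to each: Hub-A:11, Hub-B:20, Hub-C:17, Hub-D:23, Hub-E:21, Hub-F:4, Hub-G:19 → nearest is Hub-F
(12, -3) — d to each: Hub-A:18, Hub-B:10, Hub-C:17, Hub-D:8, Hub-E:4, Hub-F:23, Hub-G:10 → nearest is Hub-E
(3, -12) — d to each: Hub-A:27, Hub-B:5, Hub-C:26, Hub-D:2, Hub-E:13, Hub-F:21, Hub-G:19 → nearest is Hub-D
(12, -11) — d to each: Hub-A:26, Hub-B:10, Hub-C:25, Hub-D:8, Hub-E:12, Hub-F:23, Hub-G:18 → nearest is Hub-D
(-14, -13) — d to each: Hub-A:28, Hub-B:16, Hub-C:27, Hub-D:18, Hub-E:28, Hub-F:22, Hub-G:26 → nearest is Hub-B
Tally — Hub-B:1, Hub-D:2, Hub-E:1, Hub-F:1. Hub-D captures the most (2).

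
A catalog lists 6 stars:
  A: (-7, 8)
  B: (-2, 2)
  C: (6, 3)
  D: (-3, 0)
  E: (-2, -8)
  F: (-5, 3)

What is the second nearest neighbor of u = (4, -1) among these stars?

B

Since √ is increasing, it suffices to compare squared distances:
|uA|² = (4−(-7))² + (-1−8)² = 121 + 81 = 202
|uB|² = (4−(-2))² + (-1−2)² = 36 + 9 = 45
|uC|² = (4−6)² + (-1−3)² = 4 + 16 = 20
|uD|² = (4−(-3))² + (-1−0)² = 49 + 1 = 50
|uE|² = (4−(-2))² + (-1−(-8))² = 36 + 49 = 85
|uF|² = (4−(-5))² + (-1−3)² = 81 + 16 = 97
Sorted ascending: C, B, D, … — the second-nearest is B.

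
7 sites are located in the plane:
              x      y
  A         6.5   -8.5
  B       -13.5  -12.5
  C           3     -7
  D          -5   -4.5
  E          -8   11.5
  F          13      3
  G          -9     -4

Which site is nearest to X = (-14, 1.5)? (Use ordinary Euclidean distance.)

G

Compare squared distances (the ordering matches that of the actual distances):
|XA|² = (-14−6.5)² + (1.5−(-8.5))² = 420.25 + 100 = 520.25
|XB|² = (-14−(-13.5))² + (1.5−(-12.5))² = 0.25 + 196 = 196.25
|XC|² = (-14−3)² + (1.5−(-7))² = 289 + 72.25 = 361.25
|XD|² = (-14−(-5))² + (1.5−(-4.5))² = 81 + 36 = 117
|XE|² = (-14−(-8))² + (1.5−11.5)² = 36 + 100 = 136
|XF|² = (-14−13)² + (1.5−3)² = 729 + 2.25 = 731.25
|XG|² = (-14−(-9))² + (1.5−(-4))² = 25 + 30.25 = 55.25
The smallest is to G, so X lies in the Voronoi region of G.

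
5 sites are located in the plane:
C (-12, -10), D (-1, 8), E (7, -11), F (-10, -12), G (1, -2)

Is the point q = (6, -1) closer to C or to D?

D

Compare squared distances:
|qC|² = (6−(-12))² + (-1−(-10))² = 324 + 81 = 405
|qD|² = (6−(-1))² + (-1−8)² = 49 + 81 = 130
405 > 130, so D is closer.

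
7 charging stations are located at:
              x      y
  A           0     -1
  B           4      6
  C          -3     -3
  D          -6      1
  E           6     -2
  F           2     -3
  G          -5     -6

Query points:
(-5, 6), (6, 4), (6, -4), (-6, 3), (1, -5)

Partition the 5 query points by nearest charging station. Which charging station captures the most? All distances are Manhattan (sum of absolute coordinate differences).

D

(-5, 6) — d to each: A:12, B:9, C:11, D:6, E:19, F:16, G:12 → nearest is D
(6, 4) — d to each: A:11, B:4, C:16, D:15, E:6, F:11, G:21 → nearest is B
(6, -4) — d to each: A:9, B:12, C:10, D:17, E:2, F:5, G:13 → nearest is E
(-6, 3) — d to each: A:10, B:13, C:9, D:2, E:17, F:14, G:10 → nearest is D
(1, -5) — d to each: A:5, B:14, C:6, D:13, E:8, F:3, G:7 → nearest is F
Tally — B:1, D:2, E:1, F:1. D captures the most (2).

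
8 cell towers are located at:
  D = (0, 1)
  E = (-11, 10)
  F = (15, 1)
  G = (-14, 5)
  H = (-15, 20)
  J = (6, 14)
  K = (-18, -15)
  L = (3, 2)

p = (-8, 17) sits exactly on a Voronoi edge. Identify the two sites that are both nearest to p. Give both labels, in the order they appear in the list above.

E and H

Squared distances from p to each site:
|pD|² = 64 + 256 = 320
|pE|² = 9 + 49 = 58
|pF|² = 529 + 256 = 785
|pG|² = 36 + 144 = 180
|pH|² = 49 + 9 = 58
|pJ|² = 196 + 9 = 205
|pK|² = 100 + 1024 = 1124
|pL|² = 121 + 225 = 346
p is equidistant from E and H (both at squared distance 58), and every other site is strictly farther — so p lies on the E–H Voronoi edge.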